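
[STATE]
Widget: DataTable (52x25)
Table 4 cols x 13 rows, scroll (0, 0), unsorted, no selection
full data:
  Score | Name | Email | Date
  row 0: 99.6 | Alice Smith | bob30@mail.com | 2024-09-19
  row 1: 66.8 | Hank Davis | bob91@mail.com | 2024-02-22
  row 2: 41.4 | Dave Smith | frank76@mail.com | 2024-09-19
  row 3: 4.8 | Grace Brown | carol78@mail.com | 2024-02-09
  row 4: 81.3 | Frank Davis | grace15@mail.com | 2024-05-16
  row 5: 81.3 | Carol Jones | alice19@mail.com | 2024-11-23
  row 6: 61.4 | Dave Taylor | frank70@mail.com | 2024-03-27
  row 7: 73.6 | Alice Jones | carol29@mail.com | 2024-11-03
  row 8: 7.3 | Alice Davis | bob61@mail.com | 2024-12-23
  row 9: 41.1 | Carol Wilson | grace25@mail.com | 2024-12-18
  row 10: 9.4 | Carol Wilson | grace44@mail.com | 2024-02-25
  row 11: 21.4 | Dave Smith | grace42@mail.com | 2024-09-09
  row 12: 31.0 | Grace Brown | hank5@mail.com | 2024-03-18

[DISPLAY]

Score│Name        │Email           │Date            
─────┼────────────┼────────────────┼──────────      
99.6 │Alice Smith │bob30@mail.com  │2024-09-19      
66.8 │Hank Davis  │bob91@mail.com  │2024-02-22      
41.4 │Dave Smith  │frank76@mail.com│2024-09-19      
4.8  │Grace Brown │carol78@mail.com│2024-02-09      
81.3 │Frank Davis │grace15@mail.com│2024-05-16      
81.3 │Carol Jones │alice19@mail.com│2024-11-23      
61.4 │Dave Taylor │frank70@mail.com│2024-03-27      
73.6 │Alice Jones │carol29@mail.com│2024-11-03      
7.3  │Alice Davis │bob61@mail.com  │2024-12-23      
41.1 │Carol Wilson│grace25@mail.com│2024-12-18      
9.4  │Carol Wilson│grace44@mail.com│2024-02-25      
21.4 │Dave Smith  │grace42@mail.com│2024-09-09      
31.0 │Grace Brown │hank5@mail.com  │2024-03-18      
                                                    
                                                    
                                                    
                                                    
                                                    
                                                    
                                                    
                                                    
                                                    
                                                    


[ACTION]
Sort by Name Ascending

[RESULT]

Score│Name       ▲│Email           │Date            
─────┼────────────┼────────────────┼──────────      
7.3  │Alice Davis │bob61@mail.com  │2024-12-23      
73.6 │Alice Jones │carol29@mail.com│2024-11-03      
99.6 │Alice Smith │bob30@mail.com  │2024-09-19      
81.3 │Carol Jones │alice19@mail.com│2024-11-23      
41.1 │Carol Wilson│grace25@mail.com│2024-12-18      
9.4  │Carol Wilson│grace44@mail.com│2024-02-25      
41.4 │Dave Smith  │frank76@mail.com│2024-09-19      
21.4 │Dave Smith  │grace42@mail.com│2024-09-09      
61.4 │Dave Taylor │frank70@mail.com│2024-03-27      
81.3 │Frank Davis │grace15@mail.com│2024-05-16      
4.8  │Grace Brown │carol78@mail.com│2024-02-09      
31.0 │Grace Brown │hank5@mail.com  │2024-03-18      
66.8 │Hank Davis  │bob91@mail.com  │2024-02-22      
                                                    
                                                    
                                                    
                                                    
                                                    
                                                    
                                                    
                                                    
                                                    
                                                    


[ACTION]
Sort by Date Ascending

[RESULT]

Score│Name        │Email           │Date     ▲      
─────┼────────────┼────────────────┼──────────      
4.8  │Grace Brown │carol78@mail.com│2024-02-09      
66.8 │Hank Davis  │bob91@mail.com  │2024-02-22      
9.4  │Carol Wilson│grace44@mail.com│2024-02-25      
31.0 │Grace Brown │hank5@mail.com  │2024-03-18      
61.4 │Dave Taylor │frank70@mail.com│2024-03-27      
81.3 │Frank Davis │grace15@mail.com│2024-05-16      
21.4 │Dave Smith  │grace42@mail.com│2024-09-09      
99.6 │Alice Smith │bob30@mail.com  │2024-09-19      
41.4 │Dave Smith  │frank76@mail.com│2024-09-19      
73.6 │Alice Jones │carol29@mail.com│2024-11-03      
81.3 │Carol Jones │alice19@mail.com│2024-11-23      
41.1 │Carol Wilson│grace25@mail.com│2024-12-18      
7.3  │Alice Davis │bob61@mail.com  │2024-12-23      
                                                    
                                                    
                                                    
                                                    
                                                    
                                                    
                                                    
                                                    
                                                    
                                                    


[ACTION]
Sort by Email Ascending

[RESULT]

Score│Name        │Email          ▲│Date            
─────┼────────────┼────────────────┼──────────      
81.3 │Carol Jones │alice19@mail.com│2024-11-23      
99.6 │Alice Smith │bob30@mail.com  │2024-09-19      
7.3  │Alice Davis │bob61@mail.com  │2024-12-23      
66.8 │Hank Davis  │bob91@mail.com  │2024-02-22      
73.6 │Alice Jones │carol29@mail.com│2024-11-03      
4.8  │Grace Brown │carol78@mail.com│2024-02-09      
61.4 │Dave Taylor │frank70@mail.com│2024-03-27      
41.4 │Dave Smith  │frank76@mail.com│2024-09-19      
81.3 │Frank Davis │grace15@mail.com│2024-05-16      
41.1 │Carol Wilson│grace25@mail.com│2024-12-18      
21.4 │Dave Smith  │grace42@mail.com│2024-09-09      
9.4  │Carol Wilson│grace44@mail.com│2024-02-25      
31.0 │Grace Brown │hank5@mail.com  │2024-03-18      
                                                    
                                                    
                                                    
                                                    
                                                    
                                                    
                                                    
                                                    
                                                    
                                                    


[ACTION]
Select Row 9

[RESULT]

Score│Name        │Email          ▲│Date            
─────┼────────────┼────────────────┼──────────      
81.3 │Carol Jones │alice19@mail.com│2024-11-23      
99.6 │Alice Smith │bob30@mail.com  │2024-09-19      
7.3  │Alice Davis │bob61@mail.com  │2024-12-23      
66.8 │Hank Davis  │bob91@mail.com  │2024-02-22      
73.6 │Alice Jones │carol29@mail.com│2024-11-03      
4.8  │Grace Brown │carol78@mail.com│2024-02-09      
61.4 │Dave Taylor │frank70@mail.com│2024-03-27      
41.4 │Dave Smith  │frank76@mail.com│2024-09-19      
81.3 │Frank Davis │grace15@mail.com│2024-05-16      
>1.1 │Carol Wilson│grace25@mail.com│2024-12-18      
21.4 │Dave Smith  │grace42@mail.com│2024-09-09      
9.4  │Carol Wilson│grace44@mail.com│2024-02-25      
31.0 │Grace Brown │hank5@mail.com  │2024-03-18      
                                                    
                                                    
                                                    
                                                    
                                                    
                                                    
                                                    
                                                    
                                                    
                                                    


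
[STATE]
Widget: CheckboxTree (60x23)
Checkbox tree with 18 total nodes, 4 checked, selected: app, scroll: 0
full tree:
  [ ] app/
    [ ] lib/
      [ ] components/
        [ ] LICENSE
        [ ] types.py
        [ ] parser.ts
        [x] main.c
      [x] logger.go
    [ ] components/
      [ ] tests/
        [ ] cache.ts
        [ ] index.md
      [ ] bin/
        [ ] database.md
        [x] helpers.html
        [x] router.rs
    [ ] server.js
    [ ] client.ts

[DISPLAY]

>[-] app/                                                   
   [-] lib/                                                 
     [-] components/                                        
       [ ] LICENSE                                          
       [ ] types.py                                         
       [ ] parser.ts                                        
       [x] main.c                                           
     [x] logger.go                                          
   [-] components/                                          
     [ ] tests/                                             
       [ ] cache.ts                                         
       [ ] index.md                                         
     [-] bin/                                               
       [ ] database.md                                      
       [x] helpers.html                                     
       [x] router.rs                                        
   [ ] server.js                                            
   [ ] client.ts                                            
                                                            
                                                            
                                                            
                                                            
                                                            


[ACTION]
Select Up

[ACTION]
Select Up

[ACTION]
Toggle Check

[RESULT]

>[x] app/                                                   
   [x] lib/                                                 
     [x] components/                                        
       [x] LICENSE                                          
       [x] types.py                                         
       [x] parser.ts                                        
       [x] main.c                                           
     [x] logger.go                                          
   [x] components/                                          
     [x] tests/                                             
       [x] cache.ts                                         
       [x] index.md                                         
     [x] bin/                                               
       [x] database.md                                      
       [x] helpers.html                                     
       [x] router.rs                                        
   [x] server.js                                            
   [x] client.ts                                            
                                                            
                                                            
                                                            
                                                            
                                                            


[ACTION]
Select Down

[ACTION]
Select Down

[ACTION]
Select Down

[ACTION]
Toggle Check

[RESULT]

 [-] app/                                                   
   [-] lib/                                                 
     [-] components/                                        
>      [ ] LICENSE                                          
       [x] types.py                                         
       [x] parser.ts                                        
       [x] main.c                                           
     [x] logger.go                                          
   [x] components/                                          
     [x] tests/                                             
       [x] cache.ts                                         
       [x] index.md                                         
     [x] bin/                                               
       [x] database.md                                      
       [x] helpers.html                                     
       [x] router.rs                                        
   [x] server.js                                            
   [x] client.ts                                            
                                                            
                                                            
                                                            
                                                            
                                                            


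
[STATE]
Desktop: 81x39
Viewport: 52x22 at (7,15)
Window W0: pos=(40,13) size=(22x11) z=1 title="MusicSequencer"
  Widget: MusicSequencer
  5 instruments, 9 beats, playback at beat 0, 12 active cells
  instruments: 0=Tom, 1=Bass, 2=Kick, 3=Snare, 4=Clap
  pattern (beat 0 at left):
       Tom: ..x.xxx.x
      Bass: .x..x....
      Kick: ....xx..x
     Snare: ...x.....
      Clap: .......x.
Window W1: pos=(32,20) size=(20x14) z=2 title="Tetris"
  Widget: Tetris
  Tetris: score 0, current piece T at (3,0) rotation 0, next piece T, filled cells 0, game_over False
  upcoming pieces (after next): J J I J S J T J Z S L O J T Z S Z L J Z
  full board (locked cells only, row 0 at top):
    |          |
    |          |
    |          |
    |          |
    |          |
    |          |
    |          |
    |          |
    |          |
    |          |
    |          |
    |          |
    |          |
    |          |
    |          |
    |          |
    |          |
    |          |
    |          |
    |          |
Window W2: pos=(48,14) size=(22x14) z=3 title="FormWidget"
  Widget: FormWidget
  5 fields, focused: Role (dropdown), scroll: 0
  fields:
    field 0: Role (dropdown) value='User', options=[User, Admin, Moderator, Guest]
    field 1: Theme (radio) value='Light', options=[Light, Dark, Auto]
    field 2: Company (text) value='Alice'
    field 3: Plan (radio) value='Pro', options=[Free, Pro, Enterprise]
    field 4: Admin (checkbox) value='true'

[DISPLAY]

                                 ┠───────┃ FormWidge
                                 ┃      ▼┠──────────
                                 ┃   Tom·┃> Role:   
                                 ┃  Bass·┃  Theme:  
                                 ┃  Kick·┃  Company:
                         ┏━━━━━━━━━━━━━━━┃  Plan:   
                         ┃ Tetris        ┃  Admin:  
                         ┠───────────────┃          
                         ┃               ┃          
                         ┃               ┃          
                         ┃               ┃          
                         ┃               ┃          
                         ┃               ┗━━━━━━━━━━
                         ┃                  ┃       
                         ┃                  ┃       
                         ┃                  ┃       
                         ┃                  ┃       
                         ┃                  ┃       
                         ┗━━━━━━━━━━━━━━━━━━┛       
                                                    
                                                    
                                                    


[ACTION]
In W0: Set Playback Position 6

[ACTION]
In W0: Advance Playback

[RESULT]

                                 ┠───────┃ FormWidge
                                 ┃      0┠──────────
                                 ┃   Tom·┃> Role:   
                                 ┃  Bass·┃  Theme:  
                                 ┃  Kick·┃  Company:
                         ┏━━━━━━━━━━━━━━━┃  Plan:   
                         ┃ Tetris        ┃  Admin:  
                         ┠───────────────┃          
                         ┃               ┃          
                         ┃               ┃          
                         ┃               ┃          
                         ┃               ┃          
                         ┃               ┗━━━━━━━━━━
                         ┃                  ┃       
                         ┃                  ┃       
                         ┃                  ┃       
                         ┃                  ┃       
                         ┃                  ┃       
                         ┗━━━━━━━━━━━━━━━━━━┛       
                                                    
                                                    
                                                    


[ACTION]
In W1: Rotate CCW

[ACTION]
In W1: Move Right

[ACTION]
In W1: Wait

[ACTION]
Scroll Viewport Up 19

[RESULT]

                                                    
                                                    
                                                    
                                                    
                                                    
                                                    
                                                    
                                                    
                                                    
                                                    
                                                    
                                                    
                                                    
                                 ┏━━━━━━━━━━━━━━━━━━
                                 ┃ MusicS┏━━━━━━━━━━
                                 ┠───────┃ FormWidge
                                 ┃      0┠──────────
                                 ┃   Tom·┃> Role:   
                                 ┃  Bass·┃  Theme:  
                                 ┃  Kick·┃  Company:
                         ┏━━━━━━━━━━━━━━━┃  Plan:   
                         ┃ Tetris        ┃  Admin:  


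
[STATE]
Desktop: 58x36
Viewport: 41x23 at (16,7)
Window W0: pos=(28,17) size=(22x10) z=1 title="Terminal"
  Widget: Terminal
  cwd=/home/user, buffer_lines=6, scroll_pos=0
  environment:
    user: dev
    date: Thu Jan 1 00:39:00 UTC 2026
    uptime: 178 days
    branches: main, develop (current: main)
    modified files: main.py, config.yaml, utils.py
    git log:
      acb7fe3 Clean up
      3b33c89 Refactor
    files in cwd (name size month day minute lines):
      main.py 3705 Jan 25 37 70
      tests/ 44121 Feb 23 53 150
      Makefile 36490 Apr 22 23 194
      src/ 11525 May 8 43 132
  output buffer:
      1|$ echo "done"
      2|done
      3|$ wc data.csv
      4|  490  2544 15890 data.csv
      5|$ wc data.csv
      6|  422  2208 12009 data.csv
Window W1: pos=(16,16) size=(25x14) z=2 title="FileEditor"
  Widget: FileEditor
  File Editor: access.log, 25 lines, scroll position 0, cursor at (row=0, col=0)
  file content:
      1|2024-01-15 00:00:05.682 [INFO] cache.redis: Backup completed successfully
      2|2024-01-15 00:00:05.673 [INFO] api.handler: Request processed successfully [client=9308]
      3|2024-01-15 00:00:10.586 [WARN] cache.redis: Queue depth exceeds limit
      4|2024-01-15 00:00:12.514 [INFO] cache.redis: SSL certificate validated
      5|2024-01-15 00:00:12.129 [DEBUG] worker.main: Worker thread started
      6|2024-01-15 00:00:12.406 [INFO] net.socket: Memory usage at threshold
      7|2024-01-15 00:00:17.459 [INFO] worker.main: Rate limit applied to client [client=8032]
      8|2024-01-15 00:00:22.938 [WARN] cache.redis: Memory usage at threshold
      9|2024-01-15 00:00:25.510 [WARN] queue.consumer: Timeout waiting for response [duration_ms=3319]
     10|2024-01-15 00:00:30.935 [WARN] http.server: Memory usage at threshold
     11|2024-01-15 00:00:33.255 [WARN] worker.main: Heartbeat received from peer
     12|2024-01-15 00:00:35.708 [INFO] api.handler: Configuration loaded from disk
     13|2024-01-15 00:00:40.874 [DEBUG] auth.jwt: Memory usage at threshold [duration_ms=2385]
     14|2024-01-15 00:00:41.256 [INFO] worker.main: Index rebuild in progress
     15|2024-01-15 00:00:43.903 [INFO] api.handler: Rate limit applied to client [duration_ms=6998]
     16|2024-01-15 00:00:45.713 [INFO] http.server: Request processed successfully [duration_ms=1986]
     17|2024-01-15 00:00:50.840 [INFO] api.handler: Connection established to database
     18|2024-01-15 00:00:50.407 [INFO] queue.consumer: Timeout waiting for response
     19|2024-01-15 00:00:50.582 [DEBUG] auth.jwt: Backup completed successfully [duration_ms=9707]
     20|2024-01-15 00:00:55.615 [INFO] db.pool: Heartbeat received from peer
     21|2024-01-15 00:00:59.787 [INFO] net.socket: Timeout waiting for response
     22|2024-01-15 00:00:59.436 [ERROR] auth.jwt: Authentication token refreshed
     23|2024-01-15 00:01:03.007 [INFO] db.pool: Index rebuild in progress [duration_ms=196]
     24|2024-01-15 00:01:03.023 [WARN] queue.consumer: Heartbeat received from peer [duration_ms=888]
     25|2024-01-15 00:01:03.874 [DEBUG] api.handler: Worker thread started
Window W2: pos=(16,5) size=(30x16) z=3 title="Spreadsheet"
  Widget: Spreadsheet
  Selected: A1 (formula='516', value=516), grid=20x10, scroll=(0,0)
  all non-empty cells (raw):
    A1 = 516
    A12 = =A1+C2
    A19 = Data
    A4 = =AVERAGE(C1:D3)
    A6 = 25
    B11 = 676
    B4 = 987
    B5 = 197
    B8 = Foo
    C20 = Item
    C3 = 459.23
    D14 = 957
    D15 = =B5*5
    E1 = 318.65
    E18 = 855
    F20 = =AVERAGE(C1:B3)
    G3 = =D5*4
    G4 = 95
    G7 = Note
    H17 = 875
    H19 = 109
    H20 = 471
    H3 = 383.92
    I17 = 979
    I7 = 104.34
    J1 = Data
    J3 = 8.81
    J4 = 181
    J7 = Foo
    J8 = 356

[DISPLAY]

┠────────────────────────────┨           
┃A1: 516                     ┃           
┃       A       B       C    ┃           
┃----------------------------┃           
┃  1    [516]       0       0┃           
┃  2        0       0       0┃           
┃  3        0       0  459.23┃           
┃  4    76.54     987       0┃           
┃  5        0     197       0┃           
┃  6       25       0       0┃           
┃  7        0       0       0┃━━━┓       
┃  8        0Foo            0┃   ┃       
┃  9        0       0       0┃───┨       
┗━━━━━━━━━━━━━━━━━━━━━━━━━━━━┛   ┃       
┃2024-01-15 00:00:10.58░┃        ┃       
┃2024-01-15 00:00:12.51░┃v       ┃       
┃2024-01-15 00:00:12.12░┃15890 da┃       
┃2024-01-15 00:00:12.40░┃v       ┃       
┃2024-01-15 00:00:17.45░┃12009 da┃       
┃2024-01-15 00:00:22.93░┃━━━━━━━━┛       
┃2024-01-15 00:00:25.51░┃                
┃2024-01-15 00:00:30.93▼┃                
┗━━━━━━━━━━━━━━━━━━━━━━━┛                


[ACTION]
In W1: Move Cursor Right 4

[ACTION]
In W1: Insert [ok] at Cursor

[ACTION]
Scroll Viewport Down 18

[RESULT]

┃  3        0       0  459.23┃           
┃  4    76.54     987       0┃           
┃  5        0     197       0┃           
┃  6       25       0       0┃           
┃  7        0       0       0┃━━━┓       
┃  8        0Foo            0┃   ┃       
┃  9        0       0       0┃───┨       
┗━━━━━━━━━━━━━━━━━━━━━━━━━━━━┛   ┃       
┃2024-01-15 00:00:10.58░┃        ┃       
┃2024-01-15 00:00:12.51░┃v       ┃       
┃2024-01-15 00:00:12.12░┃15890 da┃       
┃2024-01-15 00:00:12.40░┃v       ┃       
┃2024-01-15 00:00:17.45░┃12009 da┃       
┃2024-01-15 00:00:22.93░┃━━━━━━━━┛       
┃2024-01-15 00:00:25.51░┃                
┃2024-01-15 00:00:30.93▼┃                
┗━━━━━━━━━━━━━━━━━━━━━━━┛                
                                         
                                         
                                         
                                         
                                         
                                         


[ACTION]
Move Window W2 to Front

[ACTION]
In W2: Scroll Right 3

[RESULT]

┃  3        0       0       0┃           
┃  4        0       0       0┃           
┃  5        0       0       0┃           
┃  6        0       0       0┃           
┃  7        0       0       0┃━━━┓       
┃  8        0       0       0┃   ┃       
┃  9        0       0       0┃───┨       
┗━━━━━━━━━━━━━━━━━━━━━━━━━━━━┛   ┃       
┃2024-01-15 00:00:10.58░┃        ┃       
┃2024-01-15 00:00:12.51░┃v       ┃       
┃2024-01-15 00:00:12.12░┃15890 da┃       
┃2024-01-15 00:00:12.40░┃v       ┃       
┃2024-01-15 00:00:17.45░┃12009 da┃       
┃2024-01-15 00:00:22.93░┃━━━━━━━━┛       
┃2024-01-15 00:00:25.51░┃                
┃2024-01-15 00:00:30.93▼┃                
┗━━━━━━━━━━━━━━━━━━━━━━━┛                
                                         
                                         
                                         
                                         
                                         
                                         


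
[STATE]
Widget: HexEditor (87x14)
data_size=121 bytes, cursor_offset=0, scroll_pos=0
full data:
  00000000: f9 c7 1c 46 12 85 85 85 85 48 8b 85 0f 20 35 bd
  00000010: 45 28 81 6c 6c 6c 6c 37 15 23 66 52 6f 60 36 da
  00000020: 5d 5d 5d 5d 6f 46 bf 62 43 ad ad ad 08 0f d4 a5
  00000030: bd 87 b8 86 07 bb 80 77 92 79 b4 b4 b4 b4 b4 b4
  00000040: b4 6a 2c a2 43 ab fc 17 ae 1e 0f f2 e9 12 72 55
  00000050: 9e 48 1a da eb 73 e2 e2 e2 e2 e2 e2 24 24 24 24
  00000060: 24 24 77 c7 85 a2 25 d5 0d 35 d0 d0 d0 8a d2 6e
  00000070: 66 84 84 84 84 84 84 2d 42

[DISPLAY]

00000000  F9 c7 1c 46 12 85 85 85  85 48 8b 85 0f 20 35 bd  |...F.....H... 5.|         
00000010  45 28 81 6c 6c 6c 6c 37  15 23 66 52 6f 60 36 da  |E(.llll7.#fRo`6.|         
00000020  5d 5d 5d 5d 6f 46 bf 62  43 ad ad ad 08 0f d4 a5  |]]]]oF.bC.......|         
00000030  bd 87 b8 86 07 bb 80 77  92 79 b4 b4 b4 b4 b4 b4  |.......w.y......|         
00000040  b4 6a 2c a2 43 ab fc 17  ae 1e 0f f2 e9 12 72 55  |.j,.C.........rU|         
00000050  9e 48 1a da eb 73 e2 e2  e2 e2 e2 e2 24 24 24 24  |.H...s......$$$$|         
00000060  24 24 77 c7 85 a2 25 d5  0d 35 d0 d0 d0 8a d2 6e  |$$w...%..5.....n|         
00000070  66 84 84 84 84 84 84 2d  42                       |f......-B       |         
                                                                                       
                                                                                       
                                                                                       
                                                                                       
                                                                                       
                                                                                       


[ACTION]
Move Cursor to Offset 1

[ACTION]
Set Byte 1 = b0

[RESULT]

00000000  f9 B0 1c 46 12 85 85 85  85 48 8b 85 0f 20 35 bd  |...F.....H... 5.|         
00000010  45 28 81 6c 6c 6c 6c 37  15 23 66 52 6f 60 36 da  |E(.llll7.#fRo`6.|         
00000020  5d 5d 5d 5d 6f 46 bf 62  43 ad ad ad 08 0f d4 a5  |]]]]oF.bC.......|         
00000030  bd 87 b8 86 07 bb 80 77  92 79 b4 b4 b4 b4 b4 b4  |.......w.y......|         
00000040  b4 6a 2c a2 43 ab fc 17  ae 1e 0f f2 e9 12 72 55  |.j,.C.........rU|         
00000050  9e 48 1a da eb 73 e2 e2  e2 e2 e2 e2 24 24 24 24  |.H...s......$$$$|         
00000060  24 24 77 c7 85 a2 25 d5  0d 35 d0 d0 d0 8a d2 6e  |$$w...%..5.....n|         
00000070  66 84 84 84 84 84 84 2d  42                       |f......-B       |         
                                                                                       
                                                                                       
                                                                                       
                                                                                       
                                                                                       
                                                                                       


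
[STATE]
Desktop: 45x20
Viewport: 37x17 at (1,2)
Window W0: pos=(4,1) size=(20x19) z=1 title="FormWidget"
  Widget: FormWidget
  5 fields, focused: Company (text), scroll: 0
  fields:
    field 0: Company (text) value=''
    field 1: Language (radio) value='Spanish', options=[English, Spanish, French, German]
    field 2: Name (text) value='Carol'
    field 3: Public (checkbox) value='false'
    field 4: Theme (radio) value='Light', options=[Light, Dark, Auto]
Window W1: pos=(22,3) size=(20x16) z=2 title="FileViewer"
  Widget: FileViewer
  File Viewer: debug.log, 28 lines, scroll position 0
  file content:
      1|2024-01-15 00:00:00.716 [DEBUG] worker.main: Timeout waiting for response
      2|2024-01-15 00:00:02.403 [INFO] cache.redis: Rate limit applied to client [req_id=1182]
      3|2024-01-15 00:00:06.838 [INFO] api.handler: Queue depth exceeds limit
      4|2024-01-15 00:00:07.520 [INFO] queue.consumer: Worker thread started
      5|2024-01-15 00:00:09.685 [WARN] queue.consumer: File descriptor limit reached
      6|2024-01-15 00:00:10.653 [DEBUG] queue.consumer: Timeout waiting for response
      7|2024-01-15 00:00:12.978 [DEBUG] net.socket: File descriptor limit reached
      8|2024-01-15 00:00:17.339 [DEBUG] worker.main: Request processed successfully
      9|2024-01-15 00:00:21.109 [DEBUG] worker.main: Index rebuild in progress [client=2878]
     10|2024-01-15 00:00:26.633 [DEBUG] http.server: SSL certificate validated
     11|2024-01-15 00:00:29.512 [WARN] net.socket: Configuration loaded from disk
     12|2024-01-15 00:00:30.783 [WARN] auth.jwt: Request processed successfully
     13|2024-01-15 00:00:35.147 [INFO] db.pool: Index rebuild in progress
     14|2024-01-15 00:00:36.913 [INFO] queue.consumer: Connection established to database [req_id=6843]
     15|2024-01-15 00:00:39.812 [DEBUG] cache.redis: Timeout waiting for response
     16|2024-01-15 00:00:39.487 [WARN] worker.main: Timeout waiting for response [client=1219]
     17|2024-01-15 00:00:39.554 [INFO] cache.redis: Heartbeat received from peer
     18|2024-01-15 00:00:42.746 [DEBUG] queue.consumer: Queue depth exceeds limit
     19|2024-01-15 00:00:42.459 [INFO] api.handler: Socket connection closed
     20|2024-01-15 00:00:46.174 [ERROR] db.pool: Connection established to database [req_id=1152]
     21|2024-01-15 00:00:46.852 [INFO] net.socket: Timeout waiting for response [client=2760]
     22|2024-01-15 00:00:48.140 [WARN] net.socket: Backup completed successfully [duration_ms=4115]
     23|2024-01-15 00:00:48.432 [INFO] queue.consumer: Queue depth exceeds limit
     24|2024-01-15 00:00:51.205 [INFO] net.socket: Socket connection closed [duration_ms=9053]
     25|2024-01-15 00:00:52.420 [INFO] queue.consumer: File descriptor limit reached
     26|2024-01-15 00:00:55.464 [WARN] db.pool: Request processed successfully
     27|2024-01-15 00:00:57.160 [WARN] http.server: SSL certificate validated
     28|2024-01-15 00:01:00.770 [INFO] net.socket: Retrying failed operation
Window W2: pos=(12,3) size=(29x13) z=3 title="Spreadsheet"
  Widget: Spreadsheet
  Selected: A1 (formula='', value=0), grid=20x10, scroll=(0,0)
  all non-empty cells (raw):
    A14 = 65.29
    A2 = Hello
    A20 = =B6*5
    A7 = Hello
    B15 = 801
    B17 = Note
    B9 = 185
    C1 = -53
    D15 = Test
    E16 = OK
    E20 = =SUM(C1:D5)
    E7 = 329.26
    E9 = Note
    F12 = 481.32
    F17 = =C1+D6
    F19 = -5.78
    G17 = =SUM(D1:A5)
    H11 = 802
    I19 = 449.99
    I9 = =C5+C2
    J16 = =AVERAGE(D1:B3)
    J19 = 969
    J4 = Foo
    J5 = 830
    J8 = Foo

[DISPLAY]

   ┃ FormWidget       ┃              
   ┠───────┏━━━━━━━━━━━━━━━━━━━━━━━━━
   ┃> Compa┃ Spreadsheet             
   ┃  Langu┠─────────────────────────
   ┃  Name:┃A1:                      
   ┃  Publi┃       A       B       C 
   ┃  Theme┃-------------------------
   ┃       ┃  1      [0]       0     
   ┃       ┃  2 Hello          0     
   ┃       ┃  3        0       0     
   ┃       ┃  4        0       0     
   ┃       ┃  5        0       0     
   ┃       ┃  6        0       0     
   ┃       ┗━━━━━━━━━━━━━━━━━━━━━━━━━
   ┃                 ┃2024-01-15 00:0
   ┃                 ┃2024-01-15 00:0
   ┃                 ┗━━━━━━━━━━━━━━━


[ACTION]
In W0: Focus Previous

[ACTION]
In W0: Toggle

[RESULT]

   ┃ FormWidget       ┃              
   ┠───────┏━━━━━━━━━━━━━━━━━━━━━━━━━
   ┃  Compa┃ Spreadsheet             
   ┃  Langu┠─────────────────────────
   ┃  Name:┃A1:                      
   ┃  Publi┃       A       B       C 
   ┃> Theme┃-------------------------
   ┃       ┃  1      [0]       0     
   ┃       ┃  2 Hello          0     
   ┃       ┃  3        0       0     
   ┃       ┃  4        0       0     
   ┃       ┃  5        0       0     
   ┃       ┃  6        0       0     
   ┃       ┗━━━━━━━━━━━━━━━━━━━━━━━━━
   ┃                 ┃2024-01-15 00:0
   ┃                 ┃2024-01-15 00:0
   ┃                 ┗━━━━━━━━━━━━━━━


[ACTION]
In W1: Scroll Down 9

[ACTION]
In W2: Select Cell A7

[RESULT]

   ┃ FormWidget       ┃              
   ┠───────┏━━━━━━━━━━━━━━━━━━━━━━━━━
   ┃  Compa┃ Spreadsheet             
   ┃  Langu┠─────────────────────────
   ┃  Name:┃A7: Hello                
   ┃  Publi┃       A       B       C 
   ┃> Theme┃-------------------------
   ┃       ┃  1        0       0     
   ┃       ┃  2 Hello          0     
   ┃       ┃  3        0       0     
   ┃       ┃  4        0       0     
   ┃       ┃  5        0       0     
   ┃       ┃  6        0       0     
   ┃       ┗━━━━━━━━━━━━━━━━━━━━━━━━━
   ┃                 ┃2024-01-15 00:0
   ┃                 ┃2024-01-15 00:0
   ┃                 ┗━━━━━━━━━━━━━━━


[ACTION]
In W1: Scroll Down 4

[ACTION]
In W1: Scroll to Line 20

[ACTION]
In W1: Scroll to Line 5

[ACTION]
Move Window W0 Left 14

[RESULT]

 FormWidget       ┃                  
───────────┏━━━━━━━━━━━━━━━━━━━━━━━━━
  Company: ┃ Spreadsheet             
  Language:┠─────────────────────────
  Name:    ┃A7: Hello                
  Public:  ┃       A       B       C 
> Theme:   ┃-------------------------
           ┃  1        0       0     
           ┃  2 Hello          0     
           ┃  3        0       0     
           ┃  4        0       0     
           ┃  5        0       0     
           ┃  6        0       0     
           ┗━━━━━━━━━━━━━━━━━━━━━━━━━
                  ┃  ┃2024-01-15 00:0
                  ┃  ┃2024-01-15 00:0
                  ┃  ┗━━━━━━━━━━━━━━━


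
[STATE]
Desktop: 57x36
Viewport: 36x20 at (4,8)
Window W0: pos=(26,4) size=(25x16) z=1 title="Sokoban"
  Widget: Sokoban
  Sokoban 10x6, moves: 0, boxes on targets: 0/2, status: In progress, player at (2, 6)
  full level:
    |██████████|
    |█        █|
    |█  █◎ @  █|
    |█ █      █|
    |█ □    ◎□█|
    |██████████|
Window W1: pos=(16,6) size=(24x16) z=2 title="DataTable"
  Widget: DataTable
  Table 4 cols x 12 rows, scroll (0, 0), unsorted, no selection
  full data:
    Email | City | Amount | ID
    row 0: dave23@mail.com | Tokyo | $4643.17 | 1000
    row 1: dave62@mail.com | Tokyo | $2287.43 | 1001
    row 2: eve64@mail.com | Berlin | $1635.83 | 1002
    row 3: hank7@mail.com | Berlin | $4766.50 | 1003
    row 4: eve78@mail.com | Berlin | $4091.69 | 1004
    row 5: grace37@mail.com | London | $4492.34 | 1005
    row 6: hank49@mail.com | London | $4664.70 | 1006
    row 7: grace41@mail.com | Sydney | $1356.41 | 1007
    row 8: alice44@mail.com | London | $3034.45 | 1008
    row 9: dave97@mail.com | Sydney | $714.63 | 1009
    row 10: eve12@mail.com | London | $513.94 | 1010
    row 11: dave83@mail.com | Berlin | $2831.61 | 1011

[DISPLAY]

            ┠──────────────────────┨
            ┃Email           │City ┃
            ┃────────────────┼─────┃
            ┃dave23@mail.com │Tokyo┃
            ┃dave62@mail.com │Tokyo┃
            ┃eve64@mail.com  │Berli┃
            ┃hank7@mail.com  │Berli┃
            ┃eve78@mail.com  │Berli┃
            ┃grace37@mail.com│Londo┃
            ┃hank49@mail.com │Londo┃
            ┃grace41@mail.com│Sydne┃
            ┃alice44@mail.com│Londo┃
            ┃dave97@mail.com │Sydne┃
            ┗━━━━━━━━━━━━━━━━━━━━━━┛
                                    
                                    
                                    
                                    
                                    
                                    


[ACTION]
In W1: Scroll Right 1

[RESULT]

            ┠──────────────────────┨
            ┃mail           │City  ┃
            ┃───────────────┼──────┃
            ┃ave23@mail.com │Tokyo ┃
            ┃ave62@mail.com │Tokyo ┃
            ┃ve64@mail.com  │Berlin┃
            ┃ank7@mail.com  │Berlin┃
            ┃ve78@mail.com  │Berlin┃
            ┃race37@mail.com│London┃
            ┃ank49@mail.com │London┃
            ┃race41@mail.com│Sydney┃
            ┃lice44@mail.com│London┃
            ┃ave97@mail.com │Sydney┃
            ┗━━━━━━━━━━━━━━━━━━━━━━┛
                                    
                                    
                                    
                                    
                                    
                                    


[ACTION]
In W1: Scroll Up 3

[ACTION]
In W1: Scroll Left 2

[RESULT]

            ┠──────────────────────┨
            ┃Email           │City ┃
            ┃────────────────┼─────┃
            ┃dave23@mail.com │Tokyo┃
            ┃dave62@mail.com │Tokyo┃
            ┃eve64@mail.com  │Berli┃
            ┃hank7@mail.com  │Berli┃
            ┃eve78@mail.com  │Berli┃
            ┃grace37@mail.com│Londo┃
            ┃hank49@mail.com │Londo┃
            ┃grace41@mail.com│Sydne┃
            ┃alice44@mail.com│Londo┃
            ┃dave97@mail.com │Sydne┃
            ┗━━━━━━━━━━━━━━━━━━━━━━┛
                                    
                                    
                                    
                                    
                                    
                                    


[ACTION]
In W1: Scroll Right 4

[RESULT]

            ┠──────────────────────┨
            ┃l           │City  │Am┃
            ┃────────────┼──────┼──┃
            ┃23@mail.com │Tokyo │$4┃
            ┃62@mail.com │Tokyo │$2┃
            ┃4@mail.com  │Berlin│$1┃
            ┃7@mail.com  │Berlin│$4┃
            ┃8@mail.com  │Berlin│$4┃
            ┃e37@mail.com│London│$4┃
            ┃49@mail.com │London│$4┃
            ┃e41@mail.com│Sydney│$1┃
            ┃e44@mail.com│London│$3┃
            ┃97@mail.com │Sydney│$7┃
            ┗━━━━━━━━━━━━━━━━━━━━━━┛
                                    
                                    
                                    
                                    
                                    
                                    


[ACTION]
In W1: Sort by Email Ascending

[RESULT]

            ┠──────────────────────┨
            ┃l          ▲│City  │Am┃
            ┃────────────┼──────┼──┃
            ┃e44@mail.com│London│$3┃
            ┃23@mail.com │Tokyo │$4┃
            ┃62@mail.com │Tokyo │$2┃
            ┃83@mail.com │Berlin│$2┃
            ┃97@mail.com │Sydney│$7┃
            ┃2@mail.com  │London│$5┃
            ┃4@mail.com  │Berlin│$1┃
            ┃8@mail.com  │Berlin│$4┃
            ┃e37@mail.com│London│$4┃
            ┃e41@mail.com│Sydney│$1┃
            ┗━━━━━━━━━━━━━━━━━━━━━━┛
                                    
                                    
                                    
                                    
                                    
                                    
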